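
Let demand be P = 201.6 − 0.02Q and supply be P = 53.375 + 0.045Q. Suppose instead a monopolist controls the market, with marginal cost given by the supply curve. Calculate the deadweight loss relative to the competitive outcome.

9356.68

Competitive equilibrium: 201.6 − 0.02Q = 53.375 + 0.045Q → Q* = 2280.38462, P* = 155.99231.
Marginal revenue: MR = 201.6 − 0.04Q. Set MR = MC: 201.6 − 0.04Q = 53.375 + 0.045Q → Q_m = 1743.82353.
Price P_m = 201.6 − 0.02·1743.82353 = 166.72353; MC(Q_m) = 53.375 + 0.045·1743.82353 = 131.84706.
Competitive Q* = 2280.38462, so ΔQ = 536.56109; wedge = 166.72353 − 131.84706 = 34.87647.
Deadweight loss = ½ × 536.56109 × 34.87647 = 9356.68.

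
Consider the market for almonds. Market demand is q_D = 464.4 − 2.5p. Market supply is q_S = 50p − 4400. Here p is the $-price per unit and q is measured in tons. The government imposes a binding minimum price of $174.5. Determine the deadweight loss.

$8791.87

In inverse form: demand p = 185.76 − 0.4q, supply p = 88 + 0.02q.
Competitive equilibrium: 185.76 − 0.4q = 88 + 0.02q → q* = 232.7619, p* = 92.6552.
At the floor p = 174.5, quantity demanded = (185.76 − 174.5)/0.4 = 28.15.
Sellers' marginal cost at q' = 28.15: 88 + 0.02·28.15 = 88.563.
Δq = 232.7619 − 28.15 = 204.6119; wedge = 174.5 − 88.563 = 85.937.
The triangle = ½ × 204.6119 × 85.937 = $8791.87.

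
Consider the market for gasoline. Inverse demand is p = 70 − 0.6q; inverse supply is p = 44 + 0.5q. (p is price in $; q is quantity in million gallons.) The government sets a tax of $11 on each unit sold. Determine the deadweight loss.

$55 million

Competitive equilibrium: 70 − 0.6q = 44 + 0.5q → q* = 23.6364, p* = 55.8182.
With the tax, the buyer price exceeds the seller price by 11: (70 − 0.6q) − (44 + 0.5q) = 11 → q' = 13.6364.
Δq = 23.6364 − 13.6364 = 10; the wedge equals the tax, 11.
The triangle = ½ × 10 × 11 = $55 million.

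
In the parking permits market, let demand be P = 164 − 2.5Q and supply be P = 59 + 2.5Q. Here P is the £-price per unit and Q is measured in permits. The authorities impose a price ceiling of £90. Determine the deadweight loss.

Competitive equilibrium: 164 − 2.5Q = 59 + 2.5Q → Q* = 21, P* = 111.5.
At the ceiling P = 90, quantity supplied = (90 − 59)/2.5 = 12.4.
Willingness to pay at Q' = 12.4: 164 − 2.5·12.4 = 133.
ΔQ = 21 − 12.4 = 8.6; wedge = 133 − 90 = 43.
Welfare loss = ½ × 8.6 × 43 = £184.90.

£184.90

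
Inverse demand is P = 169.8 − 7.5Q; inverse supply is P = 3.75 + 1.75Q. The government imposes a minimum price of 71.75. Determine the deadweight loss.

110.05

Competitive equilibrium: 169.8 − 7.5Q = 3.75 + 1.75Q → Q* = 17.9514, P* = 35.1649.
At the floor P = 71.75, quantity demanded = (169.8 − 71.75)/7.5 = 13.0733.
Sellers' marginal cost at Q' = 13.0733: 3.75 + 1.75·13.0733 = 26.6283.
ΔQ = 17.9514 − 13.0733 = 4.8781; wedge = 71.75 − 26.6283 = 45.1217.
Deadweight loss = ½ × 4.8781 × 45.1217 = 110.05.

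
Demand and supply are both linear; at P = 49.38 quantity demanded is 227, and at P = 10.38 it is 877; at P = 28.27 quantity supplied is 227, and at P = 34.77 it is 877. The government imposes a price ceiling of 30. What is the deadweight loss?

Demand slope = (10.38 − 49.38)/(877 − 227) = −0.06, so P = 63 − 0.06Q.
Supply slope = (34.77 − 28.27)/(877 − 227) = 0.01, so P = 26 + 0.01Q.
Competitive equilibrium: 63 − 0.06Q = 26 + 0.01Q → Q* = 528.5714, P* = 31.2857.
At the ceiling P = 30, quantity supplied = (30 − 26)/0.01 = 400.
Willingness to pay at Q' = 400: 63 − 0.06·400 = 39.
ΔQ = 528.5714 − 400 = 128.5714; wedge = 39 − 30 = 9.
Deadweight loss = ½ × 128.5714 × 9 = 578.57.

578.57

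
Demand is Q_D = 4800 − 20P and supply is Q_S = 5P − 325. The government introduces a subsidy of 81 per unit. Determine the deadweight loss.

13122

In inverse form: demand P = 240 − 0.05Q, supply P = 65 + 0.2Q.
Competitive equilibrium: 240 − 0.05Q = 65 + 0.2Q → Q* = 700, P* = 205.
The subsidy lowers effective supply by 81: P = 0.2Q − 16.
New quantity: 240 − 0.05Q = 0.2Q − 16 → Q' = 1024.
Overproduction ΔQ = 1024 − 700 = 324; wedge = subsidy = 81.
Deadweight loss = ½ × 324 × 81 = 13122.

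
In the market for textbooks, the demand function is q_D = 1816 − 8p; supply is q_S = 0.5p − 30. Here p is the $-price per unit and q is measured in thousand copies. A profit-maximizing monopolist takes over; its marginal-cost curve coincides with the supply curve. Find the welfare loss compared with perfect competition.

$20.25 thousand

In inverse form: demand p = 227 − 0.125q, supply p = 60 + 2q.
Competitive equilibrium: 227 − 0.125q = 60 + 2q → q* = 78.5882, p* = 217.1765.
Marginal revenue: MR = 227 − 0.25q. Set MR = MC: 227 − 0.25q = 60 + 2q → q_m = 74.2222.
Price p_m = 227 − 0.125·74.2222 = 217.7222; MC(q_m) = 60 + 2·74.2222 = 208.4444.
Competitive q* = 78.5882, so Δq = 4.366; wedge = 217.7222 − 208.4444 = 9.2778.
DWL = ½ × 4.366 × 9.2778 = $20.25 thousand.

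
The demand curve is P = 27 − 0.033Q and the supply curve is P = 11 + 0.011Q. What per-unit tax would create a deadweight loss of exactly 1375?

11

Competitive equilibrium: 27 − 0.033Q = 11 + 0.011Q → Q* = 363.6364, P* = 15.
A tax t gives ΔQ = t/0.044 and wedge t, so DWL = t²/0.088.
t²/0.088 = 1375 → t² = 121 → t = 11.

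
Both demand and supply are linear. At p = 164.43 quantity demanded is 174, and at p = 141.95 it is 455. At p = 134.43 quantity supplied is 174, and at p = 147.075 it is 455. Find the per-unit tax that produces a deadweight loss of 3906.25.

Demand slope = (141.95 − 164.43)/(455 − 174) = −0.08, so p = 178.35 − 0.08q.
Supply slope = (147.075 − 134.43)/(455 − 174) = 0.045, so p = 126.6 + 0.045q.
Competitive equilibrium: 178.35 − 0.08q = 126.6 + 0.045q → q* = 414, p* = 145.23.
A tax t gives Δq = t/0.125 and wedge t, so DWL = t²/0.25.
t²/0.25 = 3906.25 → t² = 976.5625 → t = 31.25.

31.25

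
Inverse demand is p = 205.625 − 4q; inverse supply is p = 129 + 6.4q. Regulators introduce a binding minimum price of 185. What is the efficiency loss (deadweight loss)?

25.43

Competitive equilibrium: 205.625 − 4q = 129 + 6.4q → q* = 7.3678, p* = 176.1538.
At the floor p = 185, quantity demanded = (205.625 − 185)/4 = 5.1563.
Sellers' marginal cost at q' = 5.1563: 129 + 6.4·5.1563 = 162.0003.
Δq = 7.3678 − 5.1563 = 2.2115; wedge = 185 − 162.0003 = 22.9997.
The triangle = ½ × 2.2115 × 22.9997 = 25.43.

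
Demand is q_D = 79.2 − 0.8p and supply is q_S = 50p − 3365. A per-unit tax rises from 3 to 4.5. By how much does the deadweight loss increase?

In inverse form: demand p = 99 − 1.25q, supply p = 67.3 + 0.02q.
Competitive equilibrium: 99 − 1.25q = 67.3 + 0.02q → q* = 24.9606, p* = 67.7992.
For a per-unit tax t: Δq = t/1.27, so DWL = ½·t·(t/1.27) = t²/2.54.
At t = 3: DWL = 3.543. At t = 4.5: DWL = 7.972.
Increase = 7.972 − 3.543 = 4.43.

4.43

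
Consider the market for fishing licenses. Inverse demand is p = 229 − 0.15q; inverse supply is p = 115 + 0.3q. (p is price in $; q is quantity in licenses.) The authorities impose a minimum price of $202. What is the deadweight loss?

Competitive equilibrium: 229 − 0.15q = 115 + 0.3q → q* = 253.3333, p* = 191.
At the floor p = 202, quantity demanded = (229 − 202)/0.15 = 180.
Sellers' marginal cost at q' = 180: 115 + 0.3·180 = 169.
Δq = 253.3333 − 180 = 73.3333; wedge = 202 − 169 = 33.
DWL = ½ × 73.3333 × 33 = $1210.

$1210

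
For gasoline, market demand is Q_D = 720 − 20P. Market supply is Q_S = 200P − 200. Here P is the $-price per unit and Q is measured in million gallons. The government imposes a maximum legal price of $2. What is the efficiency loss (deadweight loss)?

$5236.36 million

In inverse form: demand P = 36 − 0.05Q, supply P = 1 + 0.005Q.
Competitive equilibrium: 36 − 0.05Q = 1 + 0.005Q → Q* = 636.3636, P* = 4.1818.
At the ceiling P = 2, quantity supplied = (2 − 1)/0.005 = 200.
Willingness to pay at Q' = 200: 36 − 0.05·200 = 26.
ΔQ = 636.3636 − 200 = 436.3636; wedge = 26 − 2 = 24.
Welfare loss = ½ × 436.3636 × 24 = $5236.36 million.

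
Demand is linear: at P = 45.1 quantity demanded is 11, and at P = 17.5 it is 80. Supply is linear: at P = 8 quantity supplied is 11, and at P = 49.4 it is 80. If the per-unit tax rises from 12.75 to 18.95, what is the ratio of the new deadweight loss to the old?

Demand slope = (17.5 − 45.1)/(80 − 11) = −0.4, so P = 49.5 − 0.4Q.
Supply slope = (49.4 − 8)/(80 − 11) = 0.6, so P = 1.4 + 0.6Q.
Competitive equilibrium: 49.5 − 0.4Q = 1.4 + 0.6Q → Q* = 48.1, P* = 30.26.
For a per-unit tax t: ΔQ = t/1, so DWL = ½·t·(t/1) = t²/2.
At t = 12.75: DWL = 81.281. At t = 18.95: DWL = 179.551.
Ratio = (18.95/12.75)² = 2.209.

2.209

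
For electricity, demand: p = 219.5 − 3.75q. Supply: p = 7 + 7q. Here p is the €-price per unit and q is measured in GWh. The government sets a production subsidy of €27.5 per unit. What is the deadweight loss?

Competitive equilibrium: 219.5 − 3.75q = 7 + 7q → q* = 19.76744, p* = 145.37209.
The subsidy lowers effective supply by 27.5: p = 7q − 20.5.
New quantity: 219.5 − 3.75q = 7q − 20.5 → q' = 22.32558.
Overproduction Δq = 22.32558 − 19.76744 = 2.55814; wedge = subsidy = 27.5.
Welfare loss = ½ × 2.55814 × 27.5 = €35.17.

€35.17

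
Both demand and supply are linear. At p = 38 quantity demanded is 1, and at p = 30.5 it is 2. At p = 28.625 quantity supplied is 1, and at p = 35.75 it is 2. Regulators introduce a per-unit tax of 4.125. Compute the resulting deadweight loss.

0.58

Demand slope = (30.5 − 38)/(2 − 1) = −7.5, so p = 45.5 − 7.5q.
Supply slope = (35.75 − 28.625)/(2 − 1) = 7.125, so p = 21.5 + 7.125q.
Competitive equilibrium: 45.5 − 7.5q = 21.5 + 7.125q → q* = 1.641, p* = 33.1923.
With the tax, the buyer price exceeds the seller price by 4.125: (45.5 − 7.5q) − (21.5 + 7.125q) = 4.125 → q' = 1.359.
Δq = 1.641 − 1.359 = 0.282; the wedge equals the tax, 4.125.
Welfare loss = ½ × 0.282 × 4.125 = 0.58.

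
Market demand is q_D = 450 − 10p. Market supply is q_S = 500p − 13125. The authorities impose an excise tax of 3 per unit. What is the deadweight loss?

In inverse form: demand p = 45 − 0.1q, supply p = 26.25 + 0.002q.
Competitive equilibrium: 45 − 0.1q = 26.25 + 0.002q → q* = 183.8235, p* = 26.6176.
With the tax, the buyer price exceeds the seller price by 3: (45 − 0.1q) − (26.25 + 0.002q) = 3 → q' = 154.4118.
Δq = 183.8235 − 154.4118 = 29.4117; the wedge equals the tax, 3.
DWL = ½ × 29.4117 × 3 = 44.12.

44.12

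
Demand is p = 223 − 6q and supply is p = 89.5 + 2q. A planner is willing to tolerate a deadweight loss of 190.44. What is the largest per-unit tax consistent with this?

Competitive equilibrium: 223 − 6q = 89.5 + 2q → q* = 16.6875, p* = 122.875.
A tax t gives Δq = t/8 and wedge t, so DWL = t²/16.
t²/16 = 190.44 → t² = 3047.04 → t = 55.2.

55.2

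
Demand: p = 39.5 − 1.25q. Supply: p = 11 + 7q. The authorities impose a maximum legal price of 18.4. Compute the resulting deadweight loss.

23.71

Competitive equilibrium: 39.5 − 1.25q = 11 + 7q → q* = 3.4545, p* = 35.1818.
At the ceiling p = 18.4, quantity supplied = (18.4 − 11)/7 = 1.0571.
Willingness to pay at q' = 1.0571: 39.5 − 1.25·1.0571 = 38.1786.
Δq = 3.4545 − 1.0571 = 2.3974; wedge = 38.1786 − 18.4 = 19.7786.
Deadweight loss = ½ × 2.3974 × 19.7786 = 23.71.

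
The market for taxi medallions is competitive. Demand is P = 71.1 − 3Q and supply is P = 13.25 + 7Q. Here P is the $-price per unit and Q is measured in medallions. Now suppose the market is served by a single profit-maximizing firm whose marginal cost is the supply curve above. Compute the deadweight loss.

$8.91

Competitive equilibrium: 71.1 − 3Q = 13.25 + 7Q → Q* = 5.785, P* = 53.745.
Marginal revenue: MR = 71.1 − 6Q. Set MR = MC: 71.1 − 6Q = 13.25 + 7Q → Q_m = 4.45.
Price P_m = 71.1 − 3·4.45 = 57.75; MC(Q_m) = 13.25 + 7·4.45 = 44.4.
Competitive Q* = 5.785, so ΔQ = 1.335; wedge = 57.75 − 44.4 = 13.35.
The triangle = ½ × 1.335 × 13.35 = $8.91.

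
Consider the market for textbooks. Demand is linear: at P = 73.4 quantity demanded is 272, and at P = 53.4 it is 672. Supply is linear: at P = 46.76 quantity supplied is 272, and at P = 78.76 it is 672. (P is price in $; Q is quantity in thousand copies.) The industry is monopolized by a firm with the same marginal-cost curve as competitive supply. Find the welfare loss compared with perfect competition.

$1140.79 thousand

Demand slope = (53.4 − 73.4)/(672 − 272) = −0.05, so P = 87 − 0.05Q.
Supply slope = (78.76 − 46.76)/(672 − 272) = 0.08, so P = 25 + 0.08Q.
Competitive equilibrium: 87 − 0.05Q = 25 + 0.08Q → Q* = 476.9231, P* = 63.1538.
Marginal revenue: MR = 87 − 0.1Q. Set MR = MC: 87 − 0.1Q = 25 + 0.08Q → Q_m = 344.4444.
Price P_m = 87 − 0.05·344.4444 = 69.7778; MC(Q_m) = 25 + 0.08·344.4444 = 52.5556.
Competitive Q* = 476.9231, so ΔQ = 132.4787; wedge = 69.7778 − 52.5556 = 17.2222.
The triangle = ½ × 132.4787 × 17.2222 = $1140.79 thousand.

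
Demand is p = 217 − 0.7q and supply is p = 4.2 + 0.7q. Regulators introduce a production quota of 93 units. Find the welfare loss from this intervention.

2436.70

Competitive equilibrium: 217 − 0.7q = 4.2 + 0.7q → q* = 152, p* = 110.6.
At q = 93: demand price = 217 − 0.7·93 = 151.9; supply price = 4.2 + 0.7·93 = 69.3.
Δq = 152 − 93 = 59; wedge = 151.9 − 69.3 = 82.6.
The triangle = ½ × 59 × 82.6 = 2436.70.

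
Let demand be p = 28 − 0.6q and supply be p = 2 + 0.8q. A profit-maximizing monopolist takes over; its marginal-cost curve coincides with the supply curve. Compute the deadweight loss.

21.73

Competitive equilibrium: 28 − 0.6q = 2 + 0.8q → q* = 18.5714, p* = 16.8571.
Marginal revenue: MR = 28 − 1.2q. Set MR = MC: 28 − 1.2q = 2 + 0.8q → q_m = 13.
Price p_m = 28 − 0.6·13 = 20.2; MC(q_m) = 2 + 0.8·13 = 12.4.
Competitive q* = 18.5714, so Δq = 5.5714; wedge = 20.2 − 12.4 = 7.8.
DWL = ½ × 5.5714 × 7.8 = 21.73.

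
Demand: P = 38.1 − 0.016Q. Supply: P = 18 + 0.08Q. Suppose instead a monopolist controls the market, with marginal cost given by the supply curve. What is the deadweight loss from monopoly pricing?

Competitive equilibrium: 38.1 − 0.016Q = 18 + 0.08Q → Q* = 209.375, P* = 34.75.
Marginal revenue: MR = 38.1 − 0.032Q. Set MR = MC: 38.1 − 0.032Q = 18 + 0.08Q → Q_m = 179.4643.
Price P_m = 38.1 − 0.016·179.4643 = 35.2286; MC(Q_m) = 18 + 0.08·179.4643 = 32.3571.
Competitive Q* = 209.375, so ΔQ = 29.9107; wedge = 35.2286 − 32.3571 = 2.8715.
DWL = ½ × 29.9107 × 2.8715 = 42.94.

42.94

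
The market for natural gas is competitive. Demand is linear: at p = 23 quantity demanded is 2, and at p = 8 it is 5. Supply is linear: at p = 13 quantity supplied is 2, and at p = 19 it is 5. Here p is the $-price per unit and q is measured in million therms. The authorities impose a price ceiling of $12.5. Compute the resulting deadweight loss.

Demand slope = (8 − 23)/(5 − 2) = −5, so p = 33 − 5q.
Supply slope = (19 − 13)/(5 − 2) = 2, so p = 9 + 2q.
Competitive equilibrium: 33 − 5q = 9 + 2q → q* = 3.4286, p* = 15.8571.
At the ceiling p = 12.5, quantity supplied = (12.5 − 9)/2 = 1.75.
Willingness to pay at q' = 1.75: 33 − 5·1.75 = 24.25.
Δq = 3.4286 − 1.75 = 1.6786; wedge = 24.25 − 12.5 = 11.75.
Welfare loss = ½ × 1.6786 × 11.75 = $9.86 million.

$9.86 million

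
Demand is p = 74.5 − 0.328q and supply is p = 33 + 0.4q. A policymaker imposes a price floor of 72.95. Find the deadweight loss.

Competitive equilibrium: 74.5 − 0.328q = 33 + 0.4q → q* = 57.0055, p* = 55.8022.
At the floor p = 72.95, quantity demanded = (74.5 − 72.95)/0.328 = 4.7256.
Sellers' marginal cost at q' = 4.7256: 33 + 0.4·4.7256 = 34.8902.
Δq = 57.0055 − 4.7256 = 52.2799; wedge = 72.95 − 34.8902 = 38.0598.
Welfare loss = ½ × 52.2799 × 38.0598 = 994.88.

994.88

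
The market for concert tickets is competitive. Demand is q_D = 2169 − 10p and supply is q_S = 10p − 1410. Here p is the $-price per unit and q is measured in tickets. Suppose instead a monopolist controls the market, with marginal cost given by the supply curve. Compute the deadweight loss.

In inverse form: demand p = 216.9 − 0.1q, supply p = 141 + 0.1q.
Competitive equilibrium: 216.9 − 0.1q = 141 + 0.1q → q* = 379.5, p* = 178.95.
Marginal revenue: MR = 216.9 − 0.2q. Set MR = MC: 216.9 − 0.2q = 141 + 0.1q → q_m = 253.
Price p_m = 216.9 − 0.1·253 = 191.6; MC(q_m) = 141 + 0.1·253 = 166.3.
Competitive q* = 379.5, so Δq = 126.5; wedge = 191.6 − 166.3 = 25.3.
DWL = ½ × 126.5 × 25.3 = $1600.225.

$1600.225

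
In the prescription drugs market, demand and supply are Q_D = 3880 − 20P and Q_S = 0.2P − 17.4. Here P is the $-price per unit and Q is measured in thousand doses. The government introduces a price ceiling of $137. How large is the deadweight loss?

In inverse form: demand P = 194 − 0.05Q, supply P = 87 + 5Q.
Competitive equilibrium: 194 − 0.05Q = 87 + 5Q → Q* = 21.1881, P* = 192.9406.
At the ceiling P = 137, quantity supplied = (137 − 87)/5 = 10.
Willingness to pay at Q' = 10: 194 − 0.05·10 = 193.5.
ΔQ = 21.1881 − 10 = 11.1881; wedge = 193.5 − 137 = 56.5.
Welfare loss = ½ × 11.1881 × 56.5 = $316.06 thousand.

$316.06 thousand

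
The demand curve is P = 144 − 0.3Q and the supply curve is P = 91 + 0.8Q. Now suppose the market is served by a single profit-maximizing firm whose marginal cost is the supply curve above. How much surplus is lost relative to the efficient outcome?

58.63

Competitive equilibrium: 144 − 0.3Q = 91 + 0.8Q → Q* = 48.1818, P* = 129.5455.
Marginal revenue: MR = 144 − 0.6Q. Set MR = MC: 144 − 0.6Q = 91 + 0.8Q → Q_m = 37.8571.
Price P_m = 144 − 0.3·37.8571 = 132.6429; MC(Q_m) = 91 + 0.8·37.8571 = 121.2857.
Competitive Q* = 48.1818, so ΔQ = 10.3247; wedge = 132.6429 − 121.2857 = 11.3572.
Welfare loss = ½ × 10.3247 × 11.3572 = 58.63.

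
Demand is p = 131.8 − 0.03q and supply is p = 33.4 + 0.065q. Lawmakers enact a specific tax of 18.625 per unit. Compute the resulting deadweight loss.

1825.74

Competitive equilibrium: 131.8 − 0.03q = 33.4 + 0.065q → q* = 1035.7895, p* = 100.7263.
With the tax, the buyer price exceeds the seller price by 18.625: (131.8 − 0.03q) − (33.4 + 0.065q) = 18.625 → q' = 839.7368.
Δq = 1035.7895 − 839.7368 = 196.0527; the wedge equals the tax, 18.625.
DWL = ½ × 196.0527 × 18.625 = 1825.74.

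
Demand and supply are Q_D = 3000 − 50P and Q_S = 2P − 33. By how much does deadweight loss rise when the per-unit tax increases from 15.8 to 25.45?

382.75

In inverse form: demand P = 60 − 0.02Q, supply P = 16.5 + 0.5Q.
Competitive equilibrium: 60 − 0.02Q = 16.5 + 0.5Q → Q* = 83.6538, P* = 58.3269.
For a per-unit tax t: ΔQ = t/0.52, so DWL = ½·t·(t/0.52) = t²/1.04.
At t = 15.8: DWL = 240.038. At t = 25.45: DWL = 622.791.
Increase = 622.791 − 240.038 = 382.75.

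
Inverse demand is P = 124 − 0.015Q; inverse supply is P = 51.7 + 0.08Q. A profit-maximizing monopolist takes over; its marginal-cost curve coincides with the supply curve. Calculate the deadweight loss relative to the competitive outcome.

511.59

Competitive equilibrium: 124 − 0.015Q = 51.7 + 0.08Q → Q* = 761.0526, P* = 112.5842.
Marginal revenue: MR = 124 − 0.03Q. Set MR = MC: 124 − 0.03Q = 51.7 + 0.08Q → Q_m = 657.2727.
Price P_m = 124 − 0.015·657.2727 = 114.1409; MC(Q_m) = 51.7 + 0.08·657.2727 = 104.2818.
Competitive Q* = 761.0526, so ΔQ = 103.7799; wedge = 114.1409 − 104.2818 = 9.8591.
Welfare loss = ½ × 103.7799 × 9.8591 = 511.59.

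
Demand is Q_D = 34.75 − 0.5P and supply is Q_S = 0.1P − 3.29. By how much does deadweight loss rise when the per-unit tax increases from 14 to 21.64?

11.35

In inverse form: demand P = 69.5 − 2Q, supply P = 32.9 + 10Q.
Competitive equilibrium: 69.5 − 2Q = 32.9 + 10Q → Q* = 3.05, P* = 63.4.
For a per-unit tax t: ΔQ = t/12, so DWL = ½·t·(t/12) = t²/24.
At t = 14: DWL = 8.167. At t = 21.64: DWL = 19.512.
Increase = 19.512 − 8.167 = 11.35.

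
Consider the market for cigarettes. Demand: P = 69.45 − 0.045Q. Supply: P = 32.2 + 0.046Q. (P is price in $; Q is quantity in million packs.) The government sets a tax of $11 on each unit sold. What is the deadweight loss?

Competitive equilibrium: 69.45 − 0.045Q = 32.2 + 0.046Q → Q* = 409.3407, P* = 51.0297.
With the tax, the buyer price exceeds the seller price by 11: (69.45 − 0.045Q) − (32.2 + 0.046Q) = 11 → Q' = 288.4615.
ΔQ = 409.3407 − 288.4615 = 120.8792; the wedge equals the tax, 11.
DWL = ½ × 120.8792 × 11 = $664.84 million.

$664.84 million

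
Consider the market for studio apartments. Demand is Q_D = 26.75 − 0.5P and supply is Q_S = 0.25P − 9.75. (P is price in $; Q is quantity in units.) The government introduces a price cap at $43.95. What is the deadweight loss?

In inverse form: demand P = 53.5 − 2Q, supply P = 39 + 4Q.
Competitive equilibrium: 53.5 − 2Q = 39 + 4Q → Q* = 2.4167, P* = 48.6667.
At the ceiling P = 43.95, quantity supplied = (43.95 − 39)/4 = 1.2375.
Willingness to pay at Q' = 1.2375: 53.5 − 2·1.2375 = 51.025.
ΔQ = 2.4167 − 1.2375 = 1.1792; wedge = 51.025 − 43.95 = 7.075.
The triangle = ½ × 1.1792 × 7.075 = $4.17.

$4.17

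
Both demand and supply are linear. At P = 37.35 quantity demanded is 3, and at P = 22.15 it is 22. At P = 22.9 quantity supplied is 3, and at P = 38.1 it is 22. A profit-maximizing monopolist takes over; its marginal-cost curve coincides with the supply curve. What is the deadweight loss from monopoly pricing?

12.87

Demand slope = (22.15 − 37.35)/(22 − 3) = −0.8, so P = 39.75 − 0.8Q.
Supply slope = (38.1 − 22.9)/(22 − 3) = 0.8, so P = 20.5 + 0.8Q.
Competitive equilibrium: 39.75 − 0.8Q = 20.5 + 0.8Q → Q* = 12.0313, P* = 30.125.
Marginal revenue: MR = 39.75 − 1.6Q. Set MR = MC: 39.75 − 1.6Q = 20.5 + 0.8Q → Q_m = 8.0208.
Price P_m = 39.75 − 0.8·8.0208 = 33.3334; MC(Q_m) = 20.5 + 0.8·8.0208 = 26.9166.
Competitive Q* = 12.0313, so ΔQ = 4.0105; wedge = 33.3334 − 26.9166 = 6.4168.
Deadweight loss = ½ × 4.0105 × 6.4168 = 12.87.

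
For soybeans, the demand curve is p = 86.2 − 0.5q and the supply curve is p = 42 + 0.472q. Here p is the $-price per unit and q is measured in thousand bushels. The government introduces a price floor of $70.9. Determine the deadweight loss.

Competitive equilibrium: 86.2 − 0.5q = 42 + 0.472q → q* = 45.4733, p* = 63.4634.
At the floor p = 70.9, quantity demanded = (86.2 − 70.9)/0.5 = 30.6.
Sellers' marginal cost at q' = 30.6: 42 + 0.472·30.6 = 56.4432.
Δq = 45.4733 − 30.6 = 14.8733; wedge = 70.9 − 56.4432 = 14.4568.
The triangle = ½ × 14.8733 × 14.4568 = $107.51 thousand.

$107.51 thousand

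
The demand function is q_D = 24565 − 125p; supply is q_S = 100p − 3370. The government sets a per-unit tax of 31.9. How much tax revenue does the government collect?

232019.33

In inverse form: demand p = 196.52 − 0.008q, supply p = 33.7 + 0.01q.
Competitive equilibrium: 196.52 − 0.008q = 33.7 + 0.01q → q* = 9045.5556, p* = 124.1556.
With the tax, the buyer price exceeds the seller price by 31.9: (196.52 − 0.008q) − (33.7 + 0.01q) = 31.9 → q' = 7273.3333.
Tax revenue = 31.9 × 7273.3333 = 232019.33.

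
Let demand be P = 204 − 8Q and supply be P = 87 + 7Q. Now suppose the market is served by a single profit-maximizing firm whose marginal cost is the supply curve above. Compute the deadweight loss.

Competitive equilibrium: 204 − 8Q = 87 + 7Q → Q* = 7.8, P* = 141.6.
Marginal revenue: MR = 204 − 16Q. Set MR = MC: 204 − 16Q = 87 + 7Q → Q_m = 5.087.
Price P_m = 204 − 8·5.087 = 163.304; MC(Q_m) = 87 + 7·5.087 = 122.609.
Competitive Q* = 7.8, so ΔQ = 2.713; wedge = 163.304 − 122.609 = 40.695.
Welfare loss = ½ × 2.713 × 40.695 = 55.20.

55.20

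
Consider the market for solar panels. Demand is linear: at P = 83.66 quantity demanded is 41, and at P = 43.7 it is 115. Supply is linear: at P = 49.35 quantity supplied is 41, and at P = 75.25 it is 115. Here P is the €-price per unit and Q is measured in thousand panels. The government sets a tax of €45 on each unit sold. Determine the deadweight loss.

€1137.64 thousand

Demand slope = (43.7 − 83.66)/(115 − 41) = −0.54, so P = 105.8 − 0.54Q.
Supply slope = (75.25 − 49.35)/(115 − 41) = 0.35, so P = 35 + 0.35Q.
Competitive equilibrium: 105.8 − 0.54Q = 35 + 0.35Q → Q* = 79.5506, P* = 62.8427.
With the tax, the buyer price exceeds the seller price by 45: (105.8 − 0.54Q) − (35 + 0.35Q) = 45 → Q' = 28.9888.
ΔQ = 79.5506 − 28.9888 = 50.5618; the wedge equals the tax, 45.
DWL = ½ × 50.5618 × 45 = €1137.64 thousand.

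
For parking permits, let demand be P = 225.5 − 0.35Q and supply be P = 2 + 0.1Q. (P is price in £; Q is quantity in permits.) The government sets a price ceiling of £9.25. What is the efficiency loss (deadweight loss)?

Competitive equilibrium: 225.5 − 0.35Q = 2 + 0.1Q → Q* = 496.6667, P* = 51.6667.
At the ceiling P = 9.25, quantity supplied = (9.25 − 2)/0.1 = 72.5.
Willingness to pay at Q' = 72.5: 225.5 − 0.35·72.5 = 200.125.
ΔQ = 496.6667 − 72.5 = 424.1667; wedge = 200.125 − 9.25 = 190.875.
Deadweight loss = ½ × 424.1667 × 190.875 = £40481.41.

£40481.41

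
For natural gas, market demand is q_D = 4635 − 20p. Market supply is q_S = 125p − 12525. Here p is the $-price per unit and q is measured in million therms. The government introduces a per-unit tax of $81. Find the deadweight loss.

$56560.34 million

In inverse form: demand p = 231.75 − 0.05q, supply p = 100.2 + 0.008q.
Competitive equilibrium: 231.75 − 0.05q = 100.2 + 0.008q → q* = 2268.1034, p* = 118.3448.
With the tax, the buyer price exceeds the seller price by 81: (231.75 − 0.05q) − (100.2 + 0.008q) = 81 → q' = 871.5517.
Δq = 2268.1034 − 871.5517 = 1396.5517; the wedge equals the tax, 81.
DWL = ½ × 1396.5517 × 81 = $56560.34 million.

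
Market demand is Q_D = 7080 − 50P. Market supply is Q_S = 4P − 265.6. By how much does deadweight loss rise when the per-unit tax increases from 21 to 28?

635.19

In inverse form: demand P = 141.6 − 0.02Q, supply P = 66.4 + 0.25Q.
Competitive equilibrium: 141.6 − 0.02Q = 66.4 + 0.25Q → Q* = 278.5185, P* = 136.0296.
For a per-unit tax t: ΔQ = t/0.27, so DWL = ½·t·(t/0.27) = t²/0.54.
At t = 21: DWL = 816.667. At t = 28: DWL = 1451.852.
Increase = 1451.852 − 816.667 = 635.19.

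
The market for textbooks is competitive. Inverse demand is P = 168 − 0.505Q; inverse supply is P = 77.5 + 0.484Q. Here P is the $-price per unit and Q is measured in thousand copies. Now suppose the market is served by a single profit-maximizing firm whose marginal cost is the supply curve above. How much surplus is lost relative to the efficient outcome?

Competitive equilibrium: 168 − 0.505Q = 77.5 + 0.484Q → Q* = 91.5066, P* = 121.7892.
Marginal revenue: MR = 168 − 1.01Q. Set MR = MC: 168 − 1.01Q = 77.5 + 0.484Q → Q_m = 60.5756.
Price P_m = 168 − 0.505·60.5756 = 137.4093; MC(Q_m) = 77.5 + 0.484·60.5756 = 106.8186.
Competitive Q* = 91.5066, so ΔQ = 30.931; wedge = 137.4093 − 106.8186 = 30.5907.
DWL = ½ × 30.931 × 30.5907 = $473.10 thousand.

$473.10 thousand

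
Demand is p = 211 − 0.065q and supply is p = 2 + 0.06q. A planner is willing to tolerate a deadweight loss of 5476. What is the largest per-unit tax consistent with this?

Competitive equilibrium: 211 − 0.065q = 2 + 0.06q → q* = 1672, p* = 102.32.
A tax t gives Δq = t/0.125 and wedge t, so DWL = t²/0.25.
t²/0.25 = 5476 → t² = 1369 → t = 37.

37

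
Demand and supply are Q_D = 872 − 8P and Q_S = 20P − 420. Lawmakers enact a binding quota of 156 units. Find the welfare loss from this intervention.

10527.11

In inverse form: demand P = 109 − 0.125Q, supply P = 21 + 0.05Q.
Competitive equilibrium: 109 − 0.125Q = 21 + 0.05Q → Q* = 502.8571, P* = 46.1429.
At Q = 156: demand price = 109 − 0.125·156 = 89.5; supply price = 21 + 0.05·156 = 28.8.
ΔQ = 502.8571 − 156 = 346.8571; wedge = 89.5 − 28.8 = 60.7.
Deadweight loss = ½ × 346.8571 × 60.7 = 10527.11.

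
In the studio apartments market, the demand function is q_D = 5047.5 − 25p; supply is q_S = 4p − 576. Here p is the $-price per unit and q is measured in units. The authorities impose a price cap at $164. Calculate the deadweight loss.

In inverse form: demand p = 201.9 − 0.04q, supply p = 144 + 0.25q.
Competitive equilibrium: 201.9 − 0.04q = 144 + 0.25q → q* = 199.6552, p* = 193.9138.
At the ceiling p = 164, quantity supplied = (164 − 144)/0.25 = 80.
Willingness to pay at q' = 80: 201.9 − 0.04·80 = 198.7.
Δq = 199.6552 − 80 = 119.6552; wedge = 198.7 − 164 = 34.7.
Welfare loss = ½ × 119.6552 × 34.7 = $2076.02.

$2076.02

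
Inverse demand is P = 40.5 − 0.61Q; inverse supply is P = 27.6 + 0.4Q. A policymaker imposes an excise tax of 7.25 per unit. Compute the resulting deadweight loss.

Competitive equilibrium: 40.5 − 0.61Q = 27.6 + 0.4Q → Q* = 12.7723, P* = 32.7089.
With the tax, the buyer price exceeds the seller price by 7.25: (40.5 − 0.61Q) − (27.6 + 0.4Q) = 7.25 → Q' = 5.5941.
ΔQ = 12.7723 − 5.5941 = 7.1782; the wedge equals the tax, 7.25.
Welfare loss = ½ × 7.1782 × 7.25 = 26.02.

26.02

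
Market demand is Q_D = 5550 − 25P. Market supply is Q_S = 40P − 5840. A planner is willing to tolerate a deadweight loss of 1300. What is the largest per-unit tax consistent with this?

13

In inverse form: demand P = 222 − 0.04Q, supply P = 146 + 0.025Q.
Competitive equilibrium: 222 − 0.04Q = 146 + 0.025Q → Q* = 1169.2308, P* = 175.2308.
A tax t gives ΔQ = t/0.065 and wedge t, so DWL = t²/0.13.
t²/0.13 = 1300 → t² = 169 → t = 13.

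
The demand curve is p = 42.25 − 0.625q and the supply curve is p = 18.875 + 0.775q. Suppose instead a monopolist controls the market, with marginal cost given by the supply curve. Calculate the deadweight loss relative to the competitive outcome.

Competitive equilibrium: 42.25 − 0.625q = 18.875 + 0.775q → q* = 16.6964, p* = 31.8147.
Marginal revenue: MR = 42.25 − 1.25q. Set MR = MC: 42.25 − 1.25q = 18.875 + 0.775q → q_m = 11.5432.
Price p_m = 42.25 − 0.625·11.5432 = 35.0355; MC(q_m) = 18.875 + 0.775·11.5432 = 27.821.
Competitive q* = 16.6964, so Δq = 5.1532; wedge = 35.0355 − 27.821 = 7.2145.
DWL = ½ × 5.1532 × 7.2145 = 18.59.

18.59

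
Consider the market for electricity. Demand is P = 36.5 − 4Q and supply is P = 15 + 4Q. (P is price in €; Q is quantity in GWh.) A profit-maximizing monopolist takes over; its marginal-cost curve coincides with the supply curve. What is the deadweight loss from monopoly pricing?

€3.21

Competitive equilibrium: 36.5 − 4Q = 15 + 4Q → Q* = 2.6875, P* = 25.75.
Marginal revenue: MR = 36.5 − 8Q. Set MR = MC: 36.5 − 8Q = 15 + 4Q → Q_m = 1.7917.
Price P_m = 36.5 − 4·1.7917 = 29.3332; MC(Q_m) = 15 + 4·1.7917 = 22.1668.
Competitive Q* = 2.6875, so ΔQ = 0.8958; wedge = 29.3332 − 22.1668 = 7.1664.
Welfare loss = ½ × 0.8958 × 7.1664 = €3.21.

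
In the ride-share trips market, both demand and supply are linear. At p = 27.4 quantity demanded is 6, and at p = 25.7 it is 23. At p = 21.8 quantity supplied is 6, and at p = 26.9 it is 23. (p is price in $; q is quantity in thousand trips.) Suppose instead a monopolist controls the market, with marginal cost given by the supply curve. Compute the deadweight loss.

Demand slope = (25.7 − 27.4)/(23 − 6) = −0.1, so p = 28 − 0.1q.
Supply slope = (26.9 − 21.8)/(23 − 6) = 0.3, so p = 20 + 0.3q.
Competitive equilibrium: 28 − 0.1q = 20 + 0.3q → q* = 20, p* = 26.
Marginal revenue: MR = 28 − 0.2q. Set MR = MC: 28 − 0.2q = 20 + 0.3q → q_m = 16.
Price p_m = 28 − 0.1·16 = 26.4; MC(q_m) = 20 + 0.3·16 = 24.8.
Competitive q* = 20, so Δq = 4; wedge = 26.4 − 24.8 = 1.6.
Welfare loss = ½ × 4 × 1.6 = $3.20 thousand.

$3.20 thousand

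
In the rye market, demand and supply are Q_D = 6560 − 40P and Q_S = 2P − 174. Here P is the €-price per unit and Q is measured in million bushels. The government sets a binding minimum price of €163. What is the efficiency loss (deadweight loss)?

€2986.67 million

In inverse form: demand P = 164 − 0.025Q, supply P = 87 + 0.5Q.
Competitive equilibrium: 164 − 0.025Q = 87 + 0.5Q → Q* = 146.6667, P* = 160.3333.
At the floor P = 163, quantity demanded = (164 − 163)/0.025 = 40.
Sellers' marginal cost at Q' = 40: 87 + 0.5·40 = 107.
ΔQ = 146.6667 − 40 = 106.6667; wedge = 163 − 107 = 56.
DWL = ½ × 106.6667 × 56 = €2986.67 million.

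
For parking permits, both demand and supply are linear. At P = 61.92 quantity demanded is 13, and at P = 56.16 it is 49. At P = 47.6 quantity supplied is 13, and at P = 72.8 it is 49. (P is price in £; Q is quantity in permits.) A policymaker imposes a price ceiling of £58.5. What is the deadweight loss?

£0.50

Demand slope = (56.16 − 61.92)/(49 − 13) = −0.16, so P = 64 − 0.16Q.
Supply slope = (72.8 − 47.6)/(49 − 13) = 0.7, so P = 38.5 + 0.7Q.
Competitive equilibrium: 64 − 0.16Q = 38.5 + 0.7Q → Q* = 29.6512, P* = 59.2558.
At the ceiling P = 58.5, quantity supplied = (58.5 − 38.5)/0.7 = 28.5714.
Willingness to pay at Q' = 28.5714: 64 − 0.16·28.5714 = 59.4286.
ΔQ = 29.6512 − 28.5714 = 1.0798; wedge = 59.4286 − 58.5 = 0.9286.
The triangle = ½ × 1.0798 × 0.9286 = £0.50.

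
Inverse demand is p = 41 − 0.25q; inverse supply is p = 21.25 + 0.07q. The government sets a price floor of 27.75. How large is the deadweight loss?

Competitive equilibrium: 41 − 0.25q = 21.25 + 0.07q → q* = 61.7188, p* = 25.5703.
At the floor p = 27.75, quantity demanded = (41 − 27.75)/0.25 = 53.
Sellers' marginal cost at q' = 53: 21.25 + 0.07·53 = 24.96.
Δq = 61.7188 − 53 = 8.7188; wedge = 27.75 − 24.96 = 2.79.
DWL = ½ × 8.7188 × 2.79 = 12.16.

12.16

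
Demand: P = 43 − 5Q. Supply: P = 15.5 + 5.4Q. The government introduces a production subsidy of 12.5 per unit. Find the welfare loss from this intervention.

7.51

Competitive equilibrium: 43 − 5Q = 15.5 + 5.4Q → Q* = 2.6442, P* = 29.7788.
The subsidy lowers effective supply by 12.5: P = 3 + 5.4Q.
New quantity: 43 − 5Q = 3 + 5.4Q → Q' = 3.8462.
Overproduction ΔQ = 3.8462 − 2.6442 = 1.202; wedge = subsidy = 12.5.
Welfare loss = ½ × 1.202 × 12.5 = 7.51.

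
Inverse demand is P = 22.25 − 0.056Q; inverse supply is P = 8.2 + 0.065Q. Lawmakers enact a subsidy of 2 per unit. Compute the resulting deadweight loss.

16.53

Competitive equilibrium: 22.25 − 0.056Q = 8.2 + 0.065Q → Q* = 116.1157, P* = 15.7475.
The subsidy lowers effective supply by 2: P = 6.2 + 0.065Q.
New quantity: 22.25 − 0.056Q = 6.2 + 0.065Q → Q' = 132.6446.
Overproduction ΔQ = 132.6446 − 116.1157 = 16.5289; wedge = subsidy = 2.
The triangle = ½ × 16.5289 × 2 = 16.53.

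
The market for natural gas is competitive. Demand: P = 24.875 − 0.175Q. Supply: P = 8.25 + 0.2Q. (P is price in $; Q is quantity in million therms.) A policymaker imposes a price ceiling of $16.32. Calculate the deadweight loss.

$2.98 million

Competitive equilibrium: 24.875 − 0.175Q = 8.25 + 0.2Q → Q* = 44.3333, P* = 17.1167.
At the ceiling P = 16.32, quantity supplied = (16.32 − 8.25)/0.2 = 40.35.
Willingness to pay at Q' = 40.35: 24.875 − 0.175·40.35 = 17.8138.
ΔQ = 44.3333 − 40.35 = 3.9833; wedge = 17.8138 − 16.32 = 1.4938.
The triangle = ½ × 3.9833 × 1.4938 = $2.98 million.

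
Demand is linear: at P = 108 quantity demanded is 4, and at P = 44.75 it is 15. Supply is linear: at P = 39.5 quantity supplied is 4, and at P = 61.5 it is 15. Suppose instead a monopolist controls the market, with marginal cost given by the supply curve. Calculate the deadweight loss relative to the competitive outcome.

Demand slope = (44.75 − 108)/(15 − 4) = −5.75, so P = 131 − 5.75Q.
Supply slope = (61.5 − 39.5)/(15 − 4) = 2, so P = 31.5 + 2Q.
Competitive equilibrium: 131 − 5.75Q = 31.5 + 2Q → Q* = 12.8387, P* = 57.1774.
Marginal revenue: MR = 131 − 11.5Q. Set MR = MC: 131 − 11.5Q = 31.5 + 2Q → Q_m = 7.3704.
Price P_m = 131 − 5.75·7.3704 = 88.6202; MC(Q_m) = 31.5 + 2·7.3704 = 46.2408.
Competitive Q* = 12.8387, so ΔQ = 5.4683; wedge = 88.6202 − 46.2408 = 42.3794.
Welfare loss = ½ × 5.4683 × 42.3794 = 115.87.

115.87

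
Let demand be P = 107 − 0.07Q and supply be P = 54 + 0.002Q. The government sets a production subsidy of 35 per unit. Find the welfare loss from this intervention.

8506.94

Competitive equilibrium: 107 − 0.07Q = 54 + 0.002Q → Q* = 736.1111, P* = 55.4722.
The subsidy lowers effective supply by 35: P = 19 + 0.002Q.
New quantity: 107 − 0.07Q = 19 + 0.002Q → Q' = 1222.2222.
Overproduction ΔQ = 1222.2222 − 736.1111 = 486.1111; wedge = subsidy = 35.
DWL = ½ × 486.1111 × 35 = 8506.94.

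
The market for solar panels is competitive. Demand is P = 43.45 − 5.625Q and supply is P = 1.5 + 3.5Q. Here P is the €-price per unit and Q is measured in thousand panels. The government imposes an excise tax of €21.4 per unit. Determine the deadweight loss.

€25.09 thousand

Competitive equilibrium: 43.45 − 5.625Q = 1.5 + 3.5Q → Q* = 4.5973, P* = 17.5904.
With the tax, the buyer price exceeds the seller price by 21.4: (43.45 − 5.625Q) − (1.5 + 3.5Q) = 21.4 → Q' = 2.2521.
ΔQ = 4.5973 − 2.2521 = 2.3452; the wedge equals the tax, 21.4.
The triangle = ½ × 2.3452 × 21.4 = €25.09 thousand.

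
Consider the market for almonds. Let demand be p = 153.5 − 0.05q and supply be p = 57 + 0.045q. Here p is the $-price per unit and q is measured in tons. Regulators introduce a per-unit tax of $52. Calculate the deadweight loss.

Competitive equilibrium: 153.5 − 0.05q = 57 + 0.045q → q* = 1015.7895, p* = 102.7105.
With the tax, the buyer price exceeds the seller price by 52: (153.5 − 0.05q) − (57 + 0.045q) = 52 → q' = 468.4211.
Δq = 1015.7895 − 468.4211 = 547.3684; the wedge equals the tax, 52.
DWL = ½ × 547.3684 × 52 = $14231.58.

$14231.58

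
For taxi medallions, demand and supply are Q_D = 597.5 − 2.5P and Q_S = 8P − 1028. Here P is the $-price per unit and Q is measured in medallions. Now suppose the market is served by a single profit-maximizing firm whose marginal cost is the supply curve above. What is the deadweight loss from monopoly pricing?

In inverse form: demand P = 239 − 0.4Q, supply P = 128.5 + 0.125Q.
Competitive equilibrium: 239 − 0.4Q = 128.5 + 0.125Q → Q* = 210.4762, P* = 154.8095.
Marginal revenue: MR = 239 − 0.8Q. Set MR = MC: 239 − 0.8Q = 128.5 + 0.125Q → Q_m = 119.4595.
Price P_m = 239 − 0.4·119.4595 = 191.2162; MC(Q_m) = 128.5 + 0.125·119.4595 = 143.4324.
Competitive Q* = 210.4762, so ΔQ = 91.0167; wedge = 191.2162 − 143.4324 = 47.7838.
Deadweight loss = ½ × 91.0167 × 47.7838 = $2174.56.

$2174.56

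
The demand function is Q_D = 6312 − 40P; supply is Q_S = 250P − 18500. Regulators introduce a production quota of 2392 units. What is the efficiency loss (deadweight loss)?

In inverse form: demand P = 157.8 − 0.025Q, supply P = 74 + 0.004Q.
Competitive equilibrium: 157.8 − 0.025Q = 74 + 0.004Q → Q* = 2889.6552, P* = 85.5586.
At Q = 2392: demand price = 157.8 − 0.025·2392 = 98; supply price = 74 + 0.004·2392 = 83.568.
ΔQ = 2889.6552 − 2392 = 497.6552; wedge = 98 − 83.568 = 14.432.
DWL = ½ × 497.6552 × 14.432 = 3591.08.

3591.08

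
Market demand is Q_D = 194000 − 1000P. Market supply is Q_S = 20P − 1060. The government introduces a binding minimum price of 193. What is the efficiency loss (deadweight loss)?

In inverse form: demand P = 194 − 0.001Q, supply P = 53 + 0.05Q.
Competitive equilibrium: 194 − 0.001Q = 53 + 0.05Q → Q* = 2764.70588, P* = 191.23529.
At the floor P = 193, quantity demanded = (194 − 193)/0.001 = 1000.
Sellers' marginal cost at Q' = 1000: 53 + 0.05·1000 = 103.
ΔQ = 2764.70588 − 1000 = 1764.70588; wedge = 193 − 103 = 90.
Welfare loss = ½ × 1764.70588 × 90 = 79411.76.

79411.76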